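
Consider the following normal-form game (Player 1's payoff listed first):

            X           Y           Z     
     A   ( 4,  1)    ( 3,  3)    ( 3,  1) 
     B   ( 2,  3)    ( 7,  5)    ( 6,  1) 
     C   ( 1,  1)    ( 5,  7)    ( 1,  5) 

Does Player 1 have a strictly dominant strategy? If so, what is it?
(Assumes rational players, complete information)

No strictly dominant strategy exists for Player 1

Work:
A strategy strictly dominates another if it gives a strictly higher payoff against every opponent action. Compare each pair of P1's strategies column-by-column:
  A vs B: [4 vs 2, 3 vs 7, 3 vs 6] → A does not strictly dominate B (column Y: 3 ≤ 7)
  A vs C: [4 vs 1, 3 vs 5, 3 vs 1] → A does not strictly dominate C (column Y: 3 ≤ 5)
  B vs A: [2 vs 4, 7 vs 3, 6 vs 3] → B does not strictly dominate A (column X: 2 ≤ 4)
  B vs C: [2 vs 1, 7 vs 5, 6 vs 1] → B strictly dominates C
  C vs A: [1 vs 4, 5 vs 3, 1 vs 3] → C does not strictly dominate A (column X: 1 ≤ 4)
  C vs B: [1 vs 2, 5 vs 7, 1 vs 6] → C does not strictly dominate B (column X: 1 ≤ 2)
No single strategy strictly dominates all others → no strictly dominant strategy.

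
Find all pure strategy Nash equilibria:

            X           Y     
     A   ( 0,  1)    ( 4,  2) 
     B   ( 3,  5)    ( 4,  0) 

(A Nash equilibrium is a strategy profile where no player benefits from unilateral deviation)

Nash equilibrium: (A, Y), (B, X)

Work:
Best responses:
  P1 vs X: payoffs [0, 3] → best response B (payoff 3)
  P1 vs Y: payoffs [4, 4] → best response A/B (payoff 4)
  P2 vs A: payoffs [1, 2] → best response Y (payoff 2)
  P2 vs B: payoffs [5, 0] → best response X (payoff 5)
Mutual best responses: (A,Y), (B,X) → Nash equilibria.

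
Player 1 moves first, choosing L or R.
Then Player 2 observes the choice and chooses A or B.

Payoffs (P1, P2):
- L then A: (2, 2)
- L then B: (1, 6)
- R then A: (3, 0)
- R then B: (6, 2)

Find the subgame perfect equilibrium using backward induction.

P1 plays R, P2 plays B after L and B after R; Payoff (6, 2)

Work:
Backward induction:
After L: P2 chooses B → P1 gets 1
After R: P2 chooses B → P1 gets 6
P1 chooses R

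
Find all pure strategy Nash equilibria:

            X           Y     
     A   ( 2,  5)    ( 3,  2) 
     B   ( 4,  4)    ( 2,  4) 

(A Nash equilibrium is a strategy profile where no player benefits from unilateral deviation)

Nash equilibrium: (B, X)

Work:
Best responses:
  P1 vs X: payoffs [2, 4] → best response B (payoff 4)
  P1 vs Y: payoffs [3, 2] → best response A (payoff 3)
  P2 vs A: payoffs [5, 2] → best response X (payoff 5)
  P2 vs B: payoffs [4, 4] → best response X/Y (payoff 4)
Mutual best responses: (B,X) → Nash equilibria.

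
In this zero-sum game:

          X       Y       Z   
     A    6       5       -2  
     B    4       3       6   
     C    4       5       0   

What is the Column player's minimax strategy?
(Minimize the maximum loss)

Column should play Y, value = 5

Work:
Column player minimizes Row's maximum payoff:
Column X: max payoff to Row = 6
Column Y: max payoff to Row = 5
Column Z: max payoff to Row = 6
Minimum is 5, achieved by column Y.
Minimax strategy: Y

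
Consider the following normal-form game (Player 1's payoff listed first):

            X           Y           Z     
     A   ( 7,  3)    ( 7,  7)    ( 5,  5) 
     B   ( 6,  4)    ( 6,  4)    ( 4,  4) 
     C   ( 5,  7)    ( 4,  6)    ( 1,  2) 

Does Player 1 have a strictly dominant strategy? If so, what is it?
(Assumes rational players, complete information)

Yes, Player 1's strictly dominant strategy is A

Work:
A strategy strictly dominates another if it gives a strictly higher payoff against every opponent action. Compare each pair of P1's strategies column-by-column:
  A vs B: [7 vs 6, 7 vs 6, 5 vs 4] → A strictly dominates B
  A vs C: [7 vs 5, 7 vs 4, 5 vs 1] → A strictly dominates C
  B vs A: [6 vs 7, 6 vs 7, 4 vs 5] → B does not strictly dominate A (column X: 6 ≤ 7)
  B vs C: [6 vs 5, 6 vs 4, 4 vs 1] → B strictly dominates C
  C vs A: [5 vs 7, 4 vs 7, 1 vs 5] → C does not strictly dominate A (column X: 5 ≤ 7)
  C vs B: [5 vs 6, 4 vs 6, 1 vs 4] → C does not strictly dominate B (column X: 5 ≤ 6)
A strictly dominates every other strategy → strictly dominant.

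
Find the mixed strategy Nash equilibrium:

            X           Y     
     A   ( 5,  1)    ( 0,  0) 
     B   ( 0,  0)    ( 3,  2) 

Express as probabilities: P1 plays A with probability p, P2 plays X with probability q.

p = 0.6667, q = 0.375

Work:
Find probabilities that make opponent indifferent:
P2 chooses q to make P1 indifferent between A and B
P1 chooses p to make P2 indifferent between X and Y
Mixed NE: P1 plays (A: 0.6667, B: 0.3333), P2 plays (X: 0.375, Y: 0.625)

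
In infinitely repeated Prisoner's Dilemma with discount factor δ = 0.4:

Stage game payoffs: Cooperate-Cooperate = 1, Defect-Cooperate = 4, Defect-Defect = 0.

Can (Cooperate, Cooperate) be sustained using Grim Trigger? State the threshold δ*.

δ* = 0.75; since δ = 0.4 < 0.75, cooperation cannot be sustained

Work:
For Grim Trigger:
Cooperate forever: 1/(1-δ)
Defect then punished: 4 + 0·δ/(1-δ)
Need: 1/(1-δ) ≥ 4 + 0·δ/(1-δ)
Solving: δ ≥ (T-R)/(T-P) = (4-1)/(4-0) = 0.75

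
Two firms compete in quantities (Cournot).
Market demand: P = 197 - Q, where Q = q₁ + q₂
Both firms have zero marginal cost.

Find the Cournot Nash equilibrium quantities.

q₁* = q₂* = 65.67; P* = 65.67

Work:
Profit: π_i = P·q_i = (a - q_i - q_j)·q_i
FOC: ∂π_i/∂q_i = a - 2q_i - q_j = 0
Reaction function: q_i = (197 - q_j)/2
Symmetry: q* = 197/3 = 65.67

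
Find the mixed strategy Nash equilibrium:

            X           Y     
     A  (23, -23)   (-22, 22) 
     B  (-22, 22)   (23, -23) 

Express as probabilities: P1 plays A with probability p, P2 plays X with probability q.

p = 0.5, q = 0.5

Work:
Find probabilities that make opponent indifferent:
P2 chooses q to make P1 indifferent between A and B
P1 chooses p to make P2 indifferent between X and Y
Mixed NE: P1 plays (A: 0.5, B: 0.5), P2 plays (X: 0.5, Y: 0.5)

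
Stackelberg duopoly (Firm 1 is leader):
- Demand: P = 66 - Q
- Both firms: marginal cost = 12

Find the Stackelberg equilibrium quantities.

q₁* (leader) = 27.0, q₂* (follower) = 13.5

Work:
Follower's reaction: q₂ = (a - c - q₁)/2
Leader substitutes: π₁ = q₁·(a - q₁ - (a-c-q₁)/2 - c)
FOC: q₁* = (66 - 12)/2 = 27.00
Then: q₂* = (66 - 12 - 27.0)/2 = 13.50
Leader has first-mover advantage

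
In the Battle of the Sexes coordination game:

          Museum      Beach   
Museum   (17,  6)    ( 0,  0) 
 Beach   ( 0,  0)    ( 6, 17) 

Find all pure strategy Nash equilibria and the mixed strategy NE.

Pure NE: (Museum, Museum) and (Beach, Beach); Mixed NE: p = 0.7391, q = 0.2609

Work:
Check pure NE:
(Museum, Museum): (17, 6) - no unilateral deviation beneficial
(Beach, Beach): (6, 17) - no unilateral deviation beneficial
Mixed NE: P1 plays Museum with p = 0.7391, P2 plays Museum with q = 0.2609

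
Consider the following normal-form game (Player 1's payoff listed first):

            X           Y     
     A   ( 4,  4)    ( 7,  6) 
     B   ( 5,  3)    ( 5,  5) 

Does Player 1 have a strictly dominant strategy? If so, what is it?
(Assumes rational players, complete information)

No strictly dominant strategy exists for Player 1

Work:
A strategy strictly dominates another if it gives a strictly higher payoff against every opponent action. Compare each pair of P1's strategies column-by-column:
  A vs B: [4 vs 5, 7 vs 5] → A does not strictly dominate B (column X: 4 ≤ 5)
  B vs A: [5 vs 4, 5 vs 7] → B does not strictly dominate A (column Y: 5 ≤ 7)
No single strategy strictly dominates all others → no strictly dominant strategy.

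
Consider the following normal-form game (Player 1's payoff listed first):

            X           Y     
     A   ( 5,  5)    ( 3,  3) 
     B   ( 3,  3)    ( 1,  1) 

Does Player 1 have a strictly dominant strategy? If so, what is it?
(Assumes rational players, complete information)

Yes, Player 1's strictly dominant strategy is A

Work:
A strategy strictly dominates another if it gives a strictly higher payoff against every opponent action. Compare each pair of P1's strategies column-by-column:
  A vs B: [5 vs 3, 3 vs 1] → A strictly dominates B
  B vs A: [3 vs 5, 1 vs 3] → B does not strictly dominate A (column X: 3 ≤ 5)
A strictly dominates every other strategy → strictly dominant.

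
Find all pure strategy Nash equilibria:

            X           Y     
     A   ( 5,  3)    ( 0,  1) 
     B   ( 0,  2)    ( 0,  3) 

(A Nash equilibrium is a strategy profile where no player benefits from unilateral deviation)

Nash equilibrium: (A, X), (B, Y)

Work:
Best responses:
  P1 vs X: payoffs [5, 0] → best response A (payoff 5)
  P1 vs Y: payoffs [0, 0] → best response A/B (payoff 0)
  P2 vs A: payoffs [3, 1] → best response X (payoff 3)
  P2 vs B: payoffs [2, 3] → best response Y (payoff 3)
Mutual best responses: (A,X), (B,Y) → Nash equilibria.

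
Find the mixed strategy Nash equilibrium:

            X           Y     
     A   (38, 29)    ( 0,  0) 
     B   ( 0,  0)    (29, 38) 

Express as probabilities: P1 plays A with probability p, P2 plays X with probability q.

p = 0.5672, q = 0.4328

Work:
Find probabilities that make opponent indifferent:
P2 chooses q to make P1 indifferent between A and B
P1 chooses p to make P2 indifferent between X and Y
Mixed NE: P1 plays (A: 0.5672, B: 0.4328), P2 plays (X: 0.4328, Y: 0.5672)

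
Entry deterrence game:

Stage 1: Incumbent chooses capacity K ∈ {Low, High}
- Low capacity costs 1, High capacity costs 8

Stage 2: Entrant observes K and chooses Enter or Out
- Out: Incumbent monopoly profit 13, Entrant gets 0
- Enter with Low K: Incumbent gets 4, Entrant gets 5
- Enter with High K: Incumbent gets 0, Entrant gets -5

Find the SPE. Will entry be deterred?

SPE: (High, Enter|Low, Out|High); Entry deterred. Incumbent net profit = 5

Work:
After Low K: Entrant enters (5 > 0)
After High K: Entrant stays out (-5 < 0)
Incumbent: Low → 4−1=3, High → 13−8=5
Incumbent chooses High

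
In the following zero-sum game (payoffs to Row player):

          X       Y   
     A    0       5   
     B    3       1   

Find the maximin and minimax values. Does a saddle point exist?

Maximin = 1, Minimax = 3, Saddle: False

Work:
Row minimums: [0, 1] → maximin = 1
Column maximums: [3, 5] → minimax = 3
No saddle point (maximin ≠ minimax). Mixed strategy needed.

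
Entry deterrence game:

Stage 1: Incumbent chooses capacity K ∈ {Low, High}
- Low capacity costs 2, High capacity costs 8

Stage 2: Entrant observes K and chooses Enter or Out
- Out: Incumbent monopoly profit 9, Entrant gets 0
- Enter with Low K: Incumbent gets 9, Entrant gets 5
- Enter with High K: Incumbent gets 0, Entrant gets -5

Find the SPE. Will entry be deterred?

SPE: (Low, Enter|Low, Out|High); Entry not deterred. Incumbent net profit = 7, Entrant gets 5

Work:
After Low K: Entrant enters (5 > 0)
After High K: Entrant stays out (-5 < 0)
Incumbent: Low → 9−2=7, High → 9−8=1
Incumbent chooses Low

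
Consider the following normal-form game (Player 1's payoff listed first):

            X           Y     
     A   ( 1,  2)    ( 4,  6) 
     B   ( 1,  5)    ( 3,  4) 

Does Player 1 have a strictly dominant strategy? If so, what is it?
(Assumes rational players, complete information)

No strictly dominant strategy exists for Player 1

Work:
A strategy strictly dominates another if it gives a strictly higher payoff against every opponent action. Compare each pair of P1's strategies column-by-column:
  A vs B: [1 vs 1, 4 vs 3] → A does not strictly dominate B (column X: 1 ≤ 1)
  B vs A: [1 vs 1, 3 vs 4] → B does not strictly dominate A (column X: 1 ≤ 1)
No single strategy strictly dominates all others → no strictly dominant strategy.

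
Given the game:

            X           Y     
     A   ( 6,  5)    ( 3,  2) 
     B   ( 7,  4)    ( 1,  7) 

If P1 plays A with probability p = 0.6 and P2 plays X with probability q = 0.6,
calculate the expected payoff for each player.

E[P1] = 4.72, E[P2] = 4.36

Work:
E[P1] = p·q·π₁(A,X) + p·(1-q)·π₁(A,Y) + (1-p)·q·π₁(B,X) + (1-p)·(1-q)·π₁(B,Y)
= 0.6·0.6·6 + 0.6·0.4·3 + 0.4·0.6·7 + 0.4·0.4·1
= 4.72

E[P2] = 4.36 (similar calculation)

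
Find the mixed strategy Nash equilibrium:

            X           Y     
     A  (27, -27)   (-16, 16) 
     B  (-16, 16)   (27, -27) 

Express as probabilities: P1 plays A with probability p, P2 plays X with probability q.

p = 0.5, q = 0.5

Work:
Find probabilities that make opponent indifferent:
P2 chooses q to make P1 indifferent between A and B
P1 chooses p to make P2 indifferent between X and Y
Mixed NE: P1 plays (A: 0.5, B: 0.5), P2 plays (X: 0.5, Y: 0.5)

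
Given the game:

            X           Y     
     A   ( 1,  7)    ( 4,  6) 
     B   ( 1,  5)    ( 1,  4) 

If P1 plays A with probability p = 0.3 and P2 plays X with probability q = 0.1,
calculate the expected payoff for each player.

E[P1] = 1.81, E[P2] = 4.7

Work:
E[P1] = p·q·π₁(A,X) + p·(1-q)·π₁(A,Y) + (1-p)·q·π₁(B,X) + (1-p)·(1-q)·π₁(B,Y)
= 0.3·0.1·1 + 0.3·0.9·4 + 0.7·0.1·1 + 0.7·0.9·1
= 1.81

E[P2] = 4.7 (similar calculation)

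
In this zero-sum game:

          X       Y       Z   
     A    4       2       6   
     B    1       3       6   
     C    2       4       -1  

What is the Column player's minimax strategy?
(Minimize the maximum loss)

Column should play X or Y (all achieve the minimum), value = 4

Work:
Column player minimizes Row's maximum payoff:
Column X: max payoff to Row = 4
Column Y: max payoff to Row = 4
Column Z: max payoff to Row = 6
Minimum is 4, achieved by columns X, Y (tied).
Each of X or Y is a minimax strategy.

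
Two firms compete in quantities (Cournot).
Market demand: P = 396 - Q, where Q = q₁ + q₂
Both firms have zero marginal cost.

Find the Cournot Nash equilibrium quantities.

q₁* = q₂* = 132.0; P* = 132.0

Work:
Profit: π_i = P·q_i = (a - q_i - q_j)·q_i
FOC: ∂π_i/∂q_i = a - 2q_i - q_j = 0
Reaction function: q_i = (396 - q_j)/2
Symmetry: q* = 396/3 = 132.0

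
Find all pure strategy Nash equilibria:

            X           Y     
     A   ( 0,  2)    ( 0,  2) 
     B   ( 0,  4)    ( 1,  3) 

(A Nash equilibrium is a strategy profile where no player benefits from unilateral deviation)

Nash equilibrium: (A, X), (B, X)

Work:
Best responses:
  P1 vs X: payoffs [0, 0] → best response A/B (payoff 0)
  P1 vs Y: payoffs [0, 1] → best response B (payoff 1)
  P2 vs A: payoffs [2, 2] → best response X/Y (payoff 2)
  P2 vs B: payoffs [4, 3] → best response X (payoff 4)
Mutual best responses: (A,X), (B,X) → Nash equilibria.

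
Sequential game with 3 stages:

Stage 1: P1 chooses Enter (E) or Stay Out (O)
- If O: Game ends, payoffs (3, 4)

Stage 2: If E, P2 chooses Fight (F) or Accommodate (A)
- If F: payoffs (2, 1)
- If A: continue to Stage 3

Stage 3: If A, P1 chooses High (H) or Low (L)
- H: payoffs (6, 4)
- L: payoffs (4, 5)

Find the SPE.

SPE: (E, A, H); Outcome (6, 4)

Work:
Stage 3: P1 chooses H (6 vs 4)
Stage 2: P2: F->1, A->4 (anticipating H). Choose A
Stage 1: P1: O->3, E->6 (anticipating A, H). Choose E
SPE path: E -> A -> H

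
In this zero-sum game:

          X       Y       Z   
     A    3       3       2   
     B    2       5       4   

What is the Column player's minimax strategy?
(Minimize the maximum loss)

Column should play X, value = 3

Work:
Column player minimizes Row's maximum payoff:
Column X: max payoff to Row = 3
Column Y: max payoff to Row = 5
Column Z: max payoff to Row = 4
Minimum is 3, achieved by column X.
Minimax strategy: X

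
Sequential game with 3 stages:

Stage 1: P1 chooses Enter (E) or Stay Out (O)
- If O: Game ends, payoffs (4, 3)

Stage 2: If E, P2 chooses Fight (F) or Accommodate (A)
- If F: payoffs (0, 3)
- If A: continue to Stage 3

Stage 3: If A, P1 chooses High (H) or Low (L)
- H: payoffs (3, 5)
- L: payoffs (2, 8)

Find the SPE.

SPE: (O, A, H); Outcome (4, 3)

Work:
Stage 3: P1 chooses H (3 vs 2)
Stage 2: P2: F->3, A->5 (anticipating H). Choose A
Stage 1: P1: O->4, E->3 (anticipating A, H). Choose O
SPE path: O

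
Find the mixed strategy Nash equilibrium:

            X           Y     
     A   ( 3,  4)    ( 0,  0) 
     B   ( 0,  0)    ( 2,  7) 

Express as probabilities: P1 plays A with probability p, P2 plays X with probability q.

p = 0.6364, q = 0.4

Work:
Find probabilities that make opponent indifferent:
P2 chooses q to make P1 indifferent between A and B
P1 chooses p to make P2 indifferent between X and Y
Mixed NE: P1 plays (A: 0.6364, B: 0.3636), P2 plays (X: 0.4, Y: 0.6)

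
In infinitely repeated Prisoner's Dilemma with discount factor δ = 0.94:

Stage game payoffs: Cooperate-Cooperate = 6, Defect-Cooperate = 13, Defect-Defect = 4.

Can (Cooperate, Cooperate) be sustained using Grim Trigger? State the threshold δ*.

δ* = 0.7778; since δ = 0.94 ≥ 0.7778, cooperation can be sustained

Work:
For Grim Trigger:
Cooperate forever: 6/(1-δ)
Defect then punished: 13 + 4·δ/(1-δ)
Need: 6/(1-δ) ≥ 13 + 4·δ/(1-δ)
Solving: δ ≥ (T-R)/(T-P) = (13-6)/(13-4) = 0.7778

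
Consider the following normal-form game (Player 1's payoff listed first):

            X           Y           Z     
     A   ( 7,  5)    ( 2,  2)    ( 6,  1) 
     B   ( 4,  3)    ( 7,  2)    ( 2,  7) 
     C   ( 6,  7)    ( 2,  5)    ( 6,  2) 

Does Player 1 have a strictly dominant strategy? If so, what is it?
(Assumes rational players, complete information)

No strictly dominant strategy exists for Player 1

Work:
A strategy strictly dominates another if it gives a strictly higher payoff against every opponent action. Compare each pair of P1's strategies column-by-column:
  A vs B: [7 vs 4, 2 vs 7, 6 vs 2] → A does not strictly dominate B (column Y: 2 ≤ 7)
  A vs C: [7 vs 6, 2 vs 2, 6 vs 6] → A does not strictly dominate C (column Y: 2 ≤ 2)
  B vs A: [4 vs 7, 7 vs 2, 2 vs 6] → B does not strictly dominate A (column X: 4 ≤ 7)
  B vs C: [4 vs 6, 7 vs 2, 2 vs 6] → B does not strictly dominate C (column X: 4 ≤ 6)
  C vs A: [6 vs 7, 2 vs 2, 6 vs 6] → C does not strictly dominate A (column X: 6 ≤ 7)
  C vs B: [6 vs 4, 2 vs 7, 6 vs 2] → C does not strictly dominate B (column Y: 2 ≤ 7)
No single strategy strictly dominates all others → no strictly dominant strategy.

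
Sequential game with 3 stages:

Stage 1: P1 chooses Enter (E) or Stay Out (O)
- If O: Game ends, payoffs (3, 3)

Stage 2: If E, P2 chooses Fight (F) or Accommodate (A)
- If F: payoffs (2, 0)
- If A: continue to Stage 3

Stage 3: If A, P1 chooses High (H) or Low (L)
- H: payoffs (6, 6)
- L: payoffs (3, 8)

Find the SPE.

SPE: (E, A, H); Outcome (6, 6)

Work:
Stage 3: P1 chooses H (6 vs 3)
Stage 2: P2: F->0, A->6 (anticipating H). Choose A
Stage 1: P1: O->3, E->6 (anticipating A, H). Choose E
SPE path: E -> A -> H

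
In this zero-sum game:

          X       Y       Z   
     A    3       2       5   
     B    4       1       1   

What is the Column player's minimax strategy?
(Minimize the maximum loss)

Column should play Y, value = 2

Work:
Column player minimizes Row's maximum payoff:
Column X: max payoff to Row = 4
Column Y: max payoff to Row = 2
Column Z: max payoff to Row = 5
Minimum is 2, achieved by column Y.
Minimax strategy: Y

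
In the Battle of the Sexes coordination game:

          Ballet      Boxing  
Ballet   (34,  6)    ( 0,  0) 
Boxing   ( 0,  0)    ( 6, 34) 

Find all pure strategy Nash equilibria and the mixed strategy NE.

Pure NE: (Ballet, Ballet) and (Boxing, Boxing); Mixed NE: p = 0.85, q = 0.15

Work:
Check pure NE:
(Ballet, Ballet): (34, 6) - no unilateral deviation beneficial
(Boxing, Boxing): (6, 34) - no unilateral deviation beneficial
Mixed NE: P1 plays Ballet with p = 0.85, P2 plays Ballet with q = 0.15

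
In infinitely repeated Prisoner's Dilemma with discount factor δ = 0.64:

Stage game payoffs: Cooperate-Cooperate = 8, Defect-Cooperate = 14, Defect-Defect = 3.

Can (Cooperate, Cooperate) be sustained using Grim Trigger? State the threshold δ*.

δ* = 0.5455; since δ = 0.64 ≥ 0.5455, cooperation can be sustained

Work:
For Grim Trigger:
Cooperate forever: 8/(1-δ)
Defect then punished: 14 + 3·δ/(1-δ)
Need: 8/(1-δ) ≥ 14 + 3·δ/(1-δ)
Solving: δ ≥ (T-R)/(T-P) = (14-8)/(14-3) = 0.5455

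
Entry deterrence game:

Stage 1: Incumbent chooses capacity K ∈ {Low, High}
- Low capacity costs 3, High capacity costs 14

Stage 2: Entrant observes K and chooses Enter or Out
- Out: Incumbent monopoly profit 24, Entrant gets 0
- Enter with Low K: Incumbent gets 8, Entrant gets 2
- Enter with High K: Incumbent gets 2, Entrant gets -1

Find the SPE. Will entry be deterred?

SPE: (High, Enter|Low, Out|High); Entry deterred. Incumbent net profit = 10

Work:
After Low K: Entrant enters (2 > 0)
After High K: Entrant stays out (-1 < 0)
Incumbent: Low → 8−3=5, High → 24−14=10
Incumbent chooses High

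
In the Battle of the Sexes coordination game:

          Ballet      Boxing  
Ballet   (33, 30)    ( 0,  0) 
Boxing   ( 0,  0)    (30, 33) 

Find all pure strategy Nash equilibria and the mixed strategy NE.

Pure NE: (Ballet, Ballet) and (Boxing, Boxing); Mixed NE: p = 0.5238, q = 0.4762

Work:
Check pure NE:
(Ballet, Ballet): (33, 30) - no unilateral deviation beneficial
(Boxing, Boxing): (30, 33) - no unilateral deviation beneficial
Mixed NE: P1 plays Ballet with p = 0.5238, P2 plays Ballet with q = 0.4762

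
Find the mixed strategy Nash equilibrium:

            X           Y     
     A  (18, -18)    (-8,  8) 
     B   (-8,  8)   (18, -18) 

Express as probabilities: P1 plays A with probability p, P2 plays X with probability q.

p = 0.5, q = 0.5

Work:
Find probabilities that make opponent indifferent:
P2 chooses q to make P1 indifferent between A and B
P1 chooses p to make P2 indifferent between X and Y
Mixed NE: P1 plays (A: 0.5, B: 0.5), P2 plays (X: 0.5, Y: 0.5)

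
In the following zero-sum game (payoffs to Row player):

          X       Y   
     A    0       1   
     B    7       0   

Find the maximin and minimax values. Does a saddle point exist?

Maximin = 0, Minimax = 1, Saddle: False

Work:
Row minimums: [0, 0] → maximin = 0
Column maximums: [7, 1] → minimax = 1
No saddle point (maximin ≠ minimax). Mixed strategy needed.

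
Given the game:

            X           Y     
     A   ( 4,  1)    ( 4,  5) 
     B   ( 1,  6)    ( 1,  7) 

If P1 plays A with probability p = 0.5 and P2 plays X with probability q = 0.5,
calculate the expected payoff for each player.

E[P1] = 2.5, E[P2] = 4.75

Work:
E[P1] = p·q·π₁(A,X) + p·(1-q)·π₁(A,Y) + (1-p)·q·π₁(B,X) + (1-p)·(1-q)·π₁(B,Y)
= 0.5·0.5·4 + 0.5·0.5·4 + 0.5·0.5·1 + 0.5·0.5·1
= 2.5

E[P2] = 4.75 (similar calculation)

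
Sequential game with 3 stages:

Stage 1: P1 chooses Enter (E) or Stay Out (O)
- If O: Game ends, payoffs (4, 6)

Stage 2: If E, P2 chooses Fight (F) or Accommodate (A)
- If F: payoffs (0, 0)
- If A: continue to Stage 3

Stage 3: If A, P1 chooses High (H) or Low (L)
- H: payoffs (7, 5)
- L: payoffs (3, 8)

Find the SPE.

SPE: (E, A, H); Outcome (7, 5)

Work:
Stage 3: P1 chooses H (7 vs 3)
Stage 2: P2: F->0, A->5 (anticipating H). Choose A
Stage 1: P1: O->4, E->7 (anticipating A, H). Choose E
SPE path: E -> A -> H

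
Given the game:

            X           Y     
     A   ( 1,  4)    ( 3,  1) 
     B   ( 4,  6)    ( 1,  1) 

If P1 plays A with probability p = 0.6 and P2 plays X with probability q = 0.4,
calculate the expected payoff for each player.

E[P1] = 2.2, E[P2] = 2.52

Work:
E[P1] = p·q·π₁(A,X) + p·(1-q)·π₁(A,Y) + (1-p)·q·π₁(B,X) + (1-p)·(1-q)·π₁(B,Y)
= 0.6·0.4·1 + 0.6·0.6·3 + 0.4·0.4·4 + 0.4·0.6·1
= 2.2

E[P2] = 2.52 (similar calculation)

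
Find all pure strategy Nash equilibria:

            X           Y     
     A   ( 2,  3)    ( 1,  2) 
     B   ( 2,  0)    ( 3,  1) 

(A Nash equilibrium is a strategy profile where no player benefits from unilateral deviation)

Nash equilibrium: (A, X), (B, Y)

Work:
Best responses:
  P1 vs X: payoffs [2, 2] → best response A/B (payoff 2)
  P1 vs Y: payoffs [1, 3] → best response B (payoff 3)
  P2 vs A: payoffs [3, 2] → best response X (payoff 3)
  P2 vs B: payoffs [0, 1] → best response Y (payoff 1)
Mutual best responses: (A,X), (B,Y) → Nash equilibria.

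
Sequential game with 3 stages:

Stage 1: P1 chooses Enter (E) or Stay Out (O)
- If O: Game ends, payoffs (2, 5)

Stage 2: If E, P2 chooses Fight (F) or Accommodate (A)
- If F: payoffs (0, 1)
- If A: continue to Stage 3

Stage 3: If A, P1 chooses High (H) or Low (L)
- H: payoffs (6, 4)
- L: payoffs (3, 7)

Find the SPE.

SPE: (E, A, H); Outcome (6, 4)

Work:
Stage 3: P1 chooses H (6 vs 3)
Stage 2: P2: F->1, A->4 (anticipating H). Choose A
Stage 1: P1: O->2, E->6 (anticipating A, H). Choose E
SPE path: E -> A -> H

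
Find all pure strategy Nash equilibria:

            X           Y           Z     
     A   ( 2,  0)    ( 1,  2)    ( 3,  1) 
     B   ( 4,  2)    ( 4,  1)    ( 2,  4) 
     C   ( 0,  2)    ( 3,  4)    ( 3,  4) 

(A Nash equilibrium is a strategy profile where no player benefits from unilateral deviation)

Nash equilibrium: (C, Z)

Work:
Best responses:
  P1 vs X: payoffs [2, 4, 0] → best response B (payoff 4)
  P1 vs Y: payoffs [1, 4, 3] → best response B (payoff 4)
  P1 vs Z: payoffs [3, 2, 3] → best response A/C (payoff 3)
  P2 vs A: payoffs [0, 2, 1] → best response Y (payoff 2)
  P2 vs B: payoffs [2, 1, 4] → best response Z (payoff 4)
  P2 vs C: payoffs [2, 4, 4] → best response Y/Z (payoff 4)
Mutual best responses: (C,Z) → Nash equilibria.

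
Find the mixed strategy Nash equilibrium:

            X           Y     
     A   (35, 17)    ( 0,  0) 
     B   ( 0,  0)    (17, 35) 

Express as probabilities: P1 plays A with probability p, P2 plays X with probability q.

p = 0.6731, q = 0.3269

Work:
Find probabilities that make opponent indifferent:
P2 chooses q to make P1 indifferent between A and B
P1 chooses p to make P2 indifferent between X and Y
Mixed NE: P1 plays (A: 0.6731, B: 0.3269), P2 plays (X: 0.3269, Y: 0.6731)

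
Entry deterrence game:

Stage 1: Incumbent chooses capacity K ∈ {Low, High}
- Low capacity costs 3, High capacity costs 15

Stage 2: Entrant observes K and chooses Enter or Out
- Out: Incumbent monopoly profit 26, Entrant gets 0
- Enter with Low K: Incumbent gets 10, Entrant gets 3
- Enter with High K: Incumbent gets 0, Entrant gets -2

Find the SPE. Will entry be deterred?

SPE: (High, Enter|Low, Out|High); Entry deterred. Incumbent net profit = 11

Work:
After Low K: Entrant enters (3 > 0)
After High K: Entrant stays out (-2 < 0)
Incumbent: Low → 10−3=7, High → 26−15=11
Incumbent chooses High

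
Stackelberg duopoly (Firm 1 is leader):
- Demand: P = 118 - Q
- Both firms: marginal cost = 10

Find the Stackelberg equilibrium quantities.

q₁* (leader) = 54.0, q₂* (follower) = 27.0

Work:
Follower's reaction: q₂ = (a - c - q₁)/2
Leader substitutes: π₁ = q₁·(a - q₁ - (a-c-q₁)/2 - c)
FOC: q₁* = (118 - 10)/2 = 54.00
Then: q₂* = (118 - 10 - 54.0)/2 = 27.00
Leader has first-mover advantage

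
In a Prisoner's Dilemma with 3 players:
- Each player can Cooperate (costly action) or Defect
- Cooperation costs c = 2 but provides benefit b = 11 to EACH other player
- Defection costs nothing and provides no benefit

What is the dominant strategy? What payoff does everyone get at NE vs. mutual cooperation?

Dominant: Defect; NE payoff = 0; Coop payoff = 20

Work:
Defect dominates (saves cost c = 2, benefit to others is external)
NE: All defect → everyone gets 0
If all cooperate: each receives (2)×11 - 2 = 20
Social dilemma: 20 > 0 but NE gives 0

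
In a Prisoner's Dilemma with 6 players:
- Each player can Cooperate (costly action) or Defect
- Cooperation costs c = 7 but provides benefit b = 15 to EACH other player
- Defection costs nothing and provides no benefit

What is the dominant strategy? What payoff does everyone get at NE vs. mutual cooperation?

Dominant: Defect; NE payoff = 0; Coop payoff = 68

Work:
Defect dominates (saves cost c = 7, benefit to others is external)
NE: All defect → everyone gets 0
If all cooperate: each receives (5)×15 - 7 = 68
Social dilemma: 68 > 0 but NE gives 0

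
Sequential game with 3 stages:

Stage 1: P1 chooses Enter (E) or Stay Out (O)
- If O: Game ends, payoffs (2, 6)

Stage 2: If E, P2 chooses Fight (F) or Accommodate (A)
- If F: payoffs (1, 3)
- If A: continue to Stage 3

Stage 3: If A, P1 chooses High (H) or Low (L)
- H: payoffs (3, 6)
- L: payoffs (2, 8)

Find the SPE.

SPE: (E, A, H); Outcome (3, 6)

Work:
Stage 3: P1 chooses H (3 vs 2)
Stage 2: P2: F->3, A->6 (anticipating H). Choose A
Stage 1: P1: O->2, E->3 (anticipating A, H). Choose E
SPE path: E -> A -> H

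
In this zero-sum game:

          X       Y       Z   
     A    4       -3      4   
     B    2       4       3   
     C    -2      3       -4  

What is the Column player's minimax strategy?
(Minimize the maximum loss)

Column should play X or Y or Z (all achieve the minimum), value = 4

Work:
Column player minimizes Row's maximum payoff:
Column X: max payoff to Row = 4
Column Y: max payoff to Row = 4
Column Z: max payoff to Row = 4
Minimum is 4, achieved by columns X, Y, Z (tied).
Each of X or Y or Z is a minimax strategy.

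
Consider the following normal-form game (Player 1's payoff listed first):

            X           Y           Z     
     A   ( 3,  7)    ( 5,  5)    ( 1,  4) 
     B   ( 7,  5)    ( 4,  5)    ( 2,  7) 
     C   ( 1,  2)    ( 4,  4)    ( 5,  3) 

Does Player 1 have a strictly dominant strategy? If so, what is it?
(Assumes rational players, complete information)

No strictly dominant strategy exists for Player 1

Work:
A strategy strictly dominates another if it gives a strictly higher payoff against every opponent action. Compare each pair of P1's strategies column-by-column:
  A vs B: [3 vs 7, 5 vs 4, 1 vs 2] → A does not strictly dominate B (column X: 3 ≤ 7)
  A vs C: [3 vs 1, 5 vs 4, 1 vs 5] → A does not strictly dominate C (column Z: 1 ≤ 5)
  B vs A: [7 vs 3, 4 vs 5, 2 vs 1] → B does not strictly dominate A (column Y: 4 ≤ 5)
  B vs C: [7 vs 1, 4 vs 4, 2 vs 5] → B does not strictly dominate C (column Y: 4 ≤ 4)
  C vs A: [1 vs 3, 4 vs 5, 5 vs 1] → C does not strictly dominate A (column X: 1 ≤ 3)
  C vs B: [1 vs 7, 4 vs 4, 5 vs 2] → C does not strictly dominate B (column X: 1 ≤ 7)
No single strategy strictly dominates all others → no strictly dominant strategy.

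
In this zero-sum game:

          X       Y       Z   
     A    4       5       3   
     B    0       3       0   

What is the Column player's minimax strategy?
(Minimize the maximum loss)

Column should play Z, value = 3

Work:
Column player minimizes Row's maximum payoff:
Column X: max payoff to Row = 4
Column Y: max payoff to Row = 5
Column Z: max payoff to Row = 3
Minimum is 3, achieved by column Z.
Minimax strategy: Z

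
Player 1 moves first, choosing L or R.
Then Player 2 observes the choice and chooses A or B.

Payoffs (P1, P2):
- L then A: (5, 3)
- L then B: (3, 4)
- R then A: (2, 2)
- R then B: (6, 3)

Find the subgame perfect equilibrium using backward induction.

P1 plays R, P2 plays B after L and B after R; Payoff (6, 3)

Work:
Backward induction:
After L: P2 chooses B → P1 gets 3
After R: P2 chooses B → P1 gets 6
P1 chooses R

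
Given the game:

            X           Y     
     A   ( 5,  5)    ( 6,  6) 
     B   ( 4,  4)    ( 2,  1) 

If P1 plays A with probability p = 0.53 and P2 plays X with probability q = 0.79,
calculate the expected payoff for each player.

E[P1] = 4.4439, E[P2] = 4.3452

Work:
E[P1] = p·q·π₁(A,X) + p·(1-q)·π₁(A,Y) + (1-p)·q·π₁(B,X) + (1-p)·(1-q)·π₁(B,Y)
= 0.53·0.79·5 + 0.53·0.21·6 + 0.47·0.79·4 + 0.47·0.21·2
= 4.4439

E[P2] = 4.3452 (similar calculation)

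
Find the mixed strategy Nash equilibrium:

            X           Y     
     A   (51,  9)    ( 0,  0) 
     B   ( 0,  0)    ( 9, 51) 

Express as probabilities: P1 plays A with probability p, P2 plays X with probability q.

p = 0.85, q = 0.15

Work:
Find probabilities that make opponent indifferent:
P2 chooses q to make P1 indifferent between A and B
P1 chooses p to make P2 indifferent between X and Y
Mixed NE: P1 plays (A: 0.85, B: 0.15), P2 plays (X: 0.15, Y: 0.85)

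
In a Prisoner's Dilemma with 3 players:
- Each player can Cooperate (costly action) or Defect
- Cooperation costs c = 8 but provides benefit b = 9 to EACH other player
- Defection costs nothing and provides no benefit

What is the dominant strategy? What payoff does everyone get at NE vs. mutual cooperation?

Dominant: Defect; NE payoff = 0; Coop payoff = 10

Work:
Defect dominates (saves cost c = 8, benefit to others is external)
NE: All defect → everyone gets 0
If all cooperate: each receives (2)×9 - 8 = 10
Social dilemma: 10 > 0 but NE gives 0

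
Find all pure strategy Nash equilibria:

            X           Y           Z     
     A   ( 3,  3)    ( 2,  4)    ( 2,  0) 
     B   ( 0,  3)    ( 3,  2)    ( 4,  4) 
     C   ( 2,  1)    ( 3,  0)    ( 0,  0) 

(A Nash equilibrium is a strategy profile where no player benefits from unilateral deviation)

Nash equilibrium: (B, Z)

Work:
Best responses:
  P1 vs X: payoffs [3, 0, 2] → best response A (payoff 3)
  P1 vs Y: payoffs [2, 3, 3] → best response B/C (payoff 3)
  P1 vs Z: payoffs [2, 4, 0] → best response B (payoff 4)
  P2 vs A: payoffs [3, 4, 0] → best response Y (payoff 4)
  P2 vs B: payoffs [3, 2, 4] → best response Z (payoff 4)
  P2 vs C: payoffs [1, 0, 0] → best response X (payoff 1)
Mutual best responses: (B,Z) → Nash equilibria.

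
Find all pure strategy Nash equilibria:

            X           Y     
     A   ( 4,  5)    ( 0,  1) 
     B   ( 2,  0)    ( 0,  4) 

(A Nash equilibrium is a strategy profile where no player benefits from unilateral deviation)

Nash equilibrium: (A, X), (B, Y)

Work:
Best responses:
  P1 vs X: payoffs [4, 2] → best response A (payoff 4)
  P1 vs Y: payoffs [0, 0] → best response A/B (payoff 0)
  P2 vs A: payoffs [5, 1] → best response X (payoff 5)
  P2 vs B: payoffs [0, 4] → best response Y (payoff 4)
Mutual best responses: (A,X), (B,Y) → Nash equilibria.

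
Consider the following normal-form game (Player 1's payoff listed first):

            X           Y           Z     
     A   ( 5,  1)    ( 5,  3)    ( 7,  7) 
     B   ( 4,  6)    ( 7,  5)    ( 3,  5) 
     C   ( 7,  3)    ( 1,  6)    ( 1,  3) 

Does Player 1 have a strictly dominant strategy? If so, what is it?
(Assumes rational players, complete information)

No strictly dominant strategy exists for Player 1

Work:
A strategy strictly dominates another if it gives a strictly higher payoff against every opponent action. Compare each pair of P1's strategies column-by-column:
  A vs B: [5 vs 4, 5 vs 7, 7 vs 3] → A does not strictly dominate B (column Y: 5 ≤ 7)
  A vs C: [5 vs 7, 5 vs 1, 7 vs 1] → A does not strictly dominate C (column X: 5 ≤ 7)
  B vs A: [4 vs 5, 7 vs 5, 3 vs 7] → B does not strictly dominate A (column X: 4 ≤ 5)
  B vs C: [4 vs 7, 7 vs 1, 3 vs 1] → B does not strictly dominate C (column X: 4 ≤ 7)
  C vs A: [7 vs 5, 1 vs 5, 1 vs 7] → C does not strictly dominate A (column Y: 1 ≤ 5)
  C vs B: [7 vs 4, 1 vs 7, 1 vs 3] → C does not strictly dominate B (column Y: 1 ≤ 7)
No single strategy strictly dominates all others → no strictly dominant strategy.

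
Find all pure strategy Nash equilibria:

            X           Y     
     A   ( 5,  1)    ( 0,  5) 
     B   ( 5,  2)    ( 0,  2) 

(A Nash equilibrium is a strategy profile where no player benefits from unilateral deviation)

Nash equilibrium: (A, Y), (B, X), (B, Y)

Work:
Best responses:
  P1 vs X: payoffs [5, 5] → best response A/B (payoff 5)
  P1 vs Y: payoffs [0, 0] → best response A/B (payoff 0)
  P2 vs A: payoffs [1, 5] → best response Y (payoff 5)
  P2 vs B: payoffs [2, 2] → best response X/Y (payoff 2)
Mutual best responses: (A,Y), (B,X), (B,Y) → Nash equilibria.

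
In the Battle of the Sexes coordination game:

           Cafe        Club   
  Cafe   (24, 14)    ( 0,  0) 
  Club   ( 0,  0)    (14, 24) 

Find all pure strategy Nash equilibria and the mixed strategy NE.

Pure NE: (Cafe, Cafe) and (Club, Club); Mixed NE: p = 0.6316, q = 0.3684

Work:
Check pure NE:
(Cafe, Cafe): (24, 14) - no unilateral deviation beneficial
(Club, Club): (14, 24) - no unilateral deviation beneficial
Mixed NE: P1 plays Cafe with p = 0.6316, P2 plays Cafe with q = 0.3684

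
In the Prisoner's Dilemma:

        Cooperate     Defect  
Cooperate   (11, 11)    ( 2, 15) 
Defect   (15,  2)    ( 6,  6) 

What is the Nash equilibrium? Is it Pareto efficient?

(Defect, Defect) is NE; not Pareto efficient

Work:
Defect dominates Cooperate for both players:
If P2 cooperates: Defect (15) > Cooperate (11)
If P2 defects: Defect (6) > Cooperate (2)
NE: (Defect, Defect) with payoff (6, 6)
But (Cooperate, Cooperate) = (11, 11) Pareto dominates (6, 6)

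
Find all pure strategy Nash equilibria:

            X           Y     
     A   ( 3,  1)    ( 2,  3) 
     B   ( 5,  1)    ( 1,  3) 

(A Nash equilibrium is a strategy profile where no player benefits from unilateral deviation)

Nash equilibrium: (A, Y)

Work:
Best responses:
  P1 vs X: payoffs [3, 5] → best response B (payoff 5)
  P1 vs Y: payoffs [2, 1] → best response A (payoff 2)
  P2 vs A: payoffs [1, 3] → best response Y (payoff 3)
  P2 vs B: payoffs [1, 3] → best response Y (payoff 3)
Mutual best responses: (A,Y) → Nash equilibria.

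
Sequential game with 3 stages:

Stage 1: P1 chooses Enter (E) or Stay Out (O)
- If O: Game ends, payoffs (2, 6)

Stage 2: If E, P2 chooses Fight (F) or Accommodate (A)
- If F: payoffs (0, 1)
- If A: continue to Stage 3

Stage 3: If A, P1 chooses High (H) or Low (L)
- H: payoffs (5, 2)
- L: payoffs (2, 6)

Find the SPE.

SPE: (E, A, H); Outcome (5, 2)

Work:
Stage 3: P1 chooses H (5 vs 2)
Stage 2: P2: F->1, A->2 (anticipating H). Choose A
Stage 1: P1: O->2, E->5 (anticipating A, H). Choose E
SPE path: E -> A -> H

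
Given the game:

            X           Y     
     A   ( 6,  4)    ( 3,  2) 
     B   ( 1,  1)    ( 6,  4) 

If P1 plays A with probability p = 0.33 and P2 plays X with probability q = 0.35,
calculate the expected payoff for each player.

E[P1] = 4.184, E[P2] = 2.8675

Work:
E[P1] = p·q·π₁(A,X) + p·(1-q)·π₁(A,Y) + (1-p)·q·π₁(B,X) + (1-p)·(1-q)·π₁(B,Y)
= 0.33·0.35·6 + 0.33·0.65·3 + 0.67·0.35·1 + 0.67·0.65·6
= 4.184

E[P2] = 2.8675 (similar calculation)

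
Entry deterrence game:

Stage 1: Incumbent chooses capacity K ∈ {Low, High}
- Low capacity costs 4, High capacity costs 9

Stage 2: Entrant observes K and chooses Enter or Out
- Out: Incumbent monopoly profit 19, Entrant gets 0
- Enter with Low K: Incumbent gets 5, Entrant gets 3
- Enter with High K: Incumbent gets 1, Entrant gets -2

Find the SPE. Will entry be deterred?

SPE: (High, Enter|Low, Out|High); Entry deterred. Incumbent net profit = 10

Work:
After Low K: Entrant enters (3 > 0)
After High K: Entrant stays out (-2 < 0)
Incumbent: Low → 5−4=1, High → 19−9=10
Incumbent chooses High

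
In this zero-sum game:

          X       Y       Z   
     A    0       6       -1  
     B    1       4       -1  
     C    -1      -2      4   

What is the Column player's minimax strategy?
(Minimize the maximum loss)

Column should play X, value = 1

Work:
Column player minimizes Row's maximum payoff:
Column X: max payoff to Row = 1
Column Y: max payoff to Row = 6
Column Z: max payoff to Row = 4
Minimum is 1, achieved by column X.
Minimax strategy: X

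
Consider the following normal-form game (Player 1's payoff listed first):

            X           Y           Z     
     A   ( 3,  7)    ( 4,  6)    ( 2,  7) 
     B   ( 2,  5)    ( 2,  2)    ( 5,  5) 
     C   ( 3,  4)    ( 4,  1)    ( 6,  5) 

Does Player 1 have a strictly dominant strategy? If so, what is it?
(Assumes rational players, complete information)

No strictly dominant strategy exists for Player 1

Work:
A strategy strictly dominates another if it gives a strictly higher payoff against every opponent action. Compare each pair of P1's strategies column-by-column:
  A vs B: [3 vs 2, 4 vs 2, 2 vs 5] → A does not strictly dominate B (column Z: 2 ≤ 5)
  A vs C: [3 vs 3, 4 vs 4, 2 vs 6] → A does not strictly dominate C (column X: 3 ≤ 3)
  B vs A: [2 vs 3, 2 vs 4, 5 vs 2] → B does not strictly dominate A (column X: 2 ≤ 3)
  B vs C: [2 vs 3, 2 vs 4, 5 vs 6] → B does not strictly dominate C (column X: 2 ≤ 3)
  C vs A: [3 vs 3, 4 vs 4, 6 vs 2] → C does not strictly dominate A (column X: 3 ≤ 3)
  C vs B: [3 vs 2, 4 vs 2, 6 vs 5] → C strictly dominates B
No single strategy strictly dominates all others → no strictly dominant strategy.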